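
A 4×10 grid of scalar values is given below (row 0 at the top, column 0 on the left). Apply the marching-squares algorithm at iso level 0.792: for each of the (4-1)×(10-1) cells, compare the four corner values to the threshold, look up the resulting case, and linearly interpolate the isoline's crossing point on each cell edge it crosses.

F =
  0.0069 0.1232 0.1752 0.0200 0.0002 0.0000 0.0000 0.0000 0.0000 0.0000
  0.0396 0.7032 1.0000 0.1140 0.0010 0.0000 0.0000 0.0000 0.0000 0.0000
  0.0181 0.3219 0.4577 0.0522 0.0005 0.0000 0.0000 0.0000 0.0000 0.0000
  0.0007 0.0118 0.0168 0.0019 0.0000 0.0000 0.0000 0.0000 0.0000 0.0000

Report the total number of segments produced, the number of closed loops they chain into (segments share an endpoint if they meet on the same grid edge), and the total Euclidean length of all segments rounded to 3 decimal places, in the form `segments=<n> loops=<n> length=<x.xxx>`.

cell (0,1): code 0100 → (0.748,2.000)–(1.000,1.299)
cell (0,2): code 1000 → (1.000,2.235)–(0.748,2.000)
cell (1,1): code 0010 → (1.000,1.299)–(1.384,2.000)
cell (1,2): code 0001 → (1.384,2.000)–(1.000,2.235)
total: 4 segments, chained into 1 closed loop(s), length Σ = 2.337941

segments=4 loops=1 length=2.338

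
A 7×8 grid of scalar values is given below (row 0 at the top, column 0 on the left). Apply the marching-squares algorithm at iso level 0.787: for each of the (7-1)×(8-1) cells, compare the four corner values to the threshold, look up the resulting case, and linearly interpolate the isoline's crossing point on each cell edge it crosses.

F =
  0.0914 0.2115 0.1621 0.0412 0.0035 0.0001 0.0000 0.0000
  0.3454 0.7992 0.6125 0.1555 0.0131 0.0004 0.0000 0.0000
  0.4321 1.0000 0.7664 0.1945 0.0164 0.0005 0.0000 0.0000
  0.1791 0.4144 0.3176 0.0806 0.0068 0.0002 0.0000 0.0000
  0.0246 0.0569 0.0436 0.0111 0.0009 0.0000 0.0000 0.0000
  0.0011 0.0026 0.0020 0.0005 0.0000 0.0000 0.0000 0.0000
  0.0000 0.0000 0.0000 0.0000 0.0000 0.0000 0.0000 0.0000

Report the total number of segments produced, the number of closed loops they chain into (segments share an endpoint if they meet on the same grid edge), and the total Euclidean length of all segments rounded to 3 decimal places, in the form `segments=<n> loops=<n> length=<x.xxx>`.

cell (0,0): code 0100 → (0.979,1.000)–(1.000,0.973)
cell (0,1): code 1000 → (1.000,1.065)–(0.979,1.000)
cell (1,0): code 0110 → (1.000,0.973)–(2.000,0.625)
cell (1,1): code 1001 → (2.000,1.912)–(1.000,1.065)
cell (2,0): code 0010 → (2.000,0.625)–(2.364,1.000)
cell (2,1): code 0001 → (2.364,1.000)–(2.000,1.912)
total: 6 segments, chained into 1 closed loop(s), length Σ = 3.975722

segments=6 loops=1 length=3.976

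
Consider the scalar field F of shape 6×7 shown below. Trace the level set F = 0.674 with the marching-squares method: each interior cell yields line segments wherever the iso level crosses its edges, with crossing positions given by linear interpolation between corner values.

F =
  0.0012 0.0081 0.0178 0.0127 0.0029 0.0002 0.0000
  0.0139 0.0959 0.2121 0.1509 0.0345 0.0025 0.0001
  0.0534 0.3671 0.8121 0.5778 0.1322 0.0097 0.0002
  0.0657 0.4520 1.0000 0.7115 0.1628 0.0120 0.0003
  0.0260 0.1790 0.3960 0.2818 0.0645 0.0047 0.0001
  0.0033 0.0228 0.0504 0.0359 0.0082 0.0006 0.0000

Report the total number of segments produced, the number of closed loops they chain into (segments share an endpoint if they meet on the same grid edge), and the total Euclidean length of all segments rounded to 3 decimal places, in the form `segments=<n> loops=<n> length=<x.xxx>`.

segments=8 loops=1 length=5.188

cell (1,1): code 0100 → (1.770,2.000)–(2.000,1.690)
cell (1,2): code 1000 → (2.000,2.589)–(1.770,2.000)
cell (2,1): code 0110 → (2.000,1.690)–(3.000,1.405)
cell (2,2): code 1101 → (2.720,3.000)–(2.000,2.589)
cell (2,3): code 1000 → (3.000,3.068)–(2.720,3.000)
cell (3,1): code 0010 → (3.000,1.405)–(3.540,2.000)
cell (3,2): code 0011 → (3.540,2.000)–(3.087,3.000)
cell (3,3): code 0001 → (3.087,3.000)–(3.000,3.068)
total: 8 segments, chained into 1 closed loop(s), length Σ = 5.187640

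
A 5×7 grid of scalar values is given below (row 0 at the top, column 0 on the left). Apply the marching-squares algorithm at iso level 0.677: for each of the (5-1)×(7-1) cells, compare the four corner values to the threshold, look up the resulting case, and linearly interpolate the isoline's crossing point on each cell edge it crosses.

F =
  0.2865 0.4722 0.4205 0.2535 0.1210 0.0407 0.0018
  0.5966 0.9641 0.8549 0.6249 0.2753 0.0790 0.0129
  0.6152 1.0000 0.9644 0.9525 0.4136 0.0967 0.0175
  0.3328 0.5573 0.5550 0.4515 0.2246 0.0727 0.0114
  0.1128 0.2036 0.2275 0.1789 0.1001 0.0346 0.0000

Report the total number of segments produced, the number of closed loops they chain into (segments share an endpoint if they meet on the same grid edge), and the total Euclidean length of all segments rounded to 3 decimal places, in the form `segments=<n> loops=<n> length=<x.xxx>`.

segments=10 loops=1 length=9.003

cell (0,0): code 0100 → (0.416,1.000)–(1.000,0.219)
cell (0,1): code 1100 → (0.590,2.000)–(0.416,1.000)
cell (0,2): code 1000 → (1.000,2.773)–(0.590,2.000)
cell (1,0): code 0110 → (1.000,0.219)–(2.000,0.161)
cell (1,2): code 1101 → (1.159,3.000)–(1.000,2.773)
cell (1,3): code 1000 → (2.000,3.511)–(1.159,3.000)
cell (2,0): code 0010 → (2.000,0.161)–(2.730,1.000)
cell (2,1): code 0011 → (2.730,1.000)–(2.702,2.000)
cell (2,2): code 0011 → (2.702,2.000)–(2.550,3.000)
cell (2,3): code 0001 → (2.550,3.000)–(2.000,3.511)
total: 10 segments, chained into 1 closed loop(s), length Σ = 9.002934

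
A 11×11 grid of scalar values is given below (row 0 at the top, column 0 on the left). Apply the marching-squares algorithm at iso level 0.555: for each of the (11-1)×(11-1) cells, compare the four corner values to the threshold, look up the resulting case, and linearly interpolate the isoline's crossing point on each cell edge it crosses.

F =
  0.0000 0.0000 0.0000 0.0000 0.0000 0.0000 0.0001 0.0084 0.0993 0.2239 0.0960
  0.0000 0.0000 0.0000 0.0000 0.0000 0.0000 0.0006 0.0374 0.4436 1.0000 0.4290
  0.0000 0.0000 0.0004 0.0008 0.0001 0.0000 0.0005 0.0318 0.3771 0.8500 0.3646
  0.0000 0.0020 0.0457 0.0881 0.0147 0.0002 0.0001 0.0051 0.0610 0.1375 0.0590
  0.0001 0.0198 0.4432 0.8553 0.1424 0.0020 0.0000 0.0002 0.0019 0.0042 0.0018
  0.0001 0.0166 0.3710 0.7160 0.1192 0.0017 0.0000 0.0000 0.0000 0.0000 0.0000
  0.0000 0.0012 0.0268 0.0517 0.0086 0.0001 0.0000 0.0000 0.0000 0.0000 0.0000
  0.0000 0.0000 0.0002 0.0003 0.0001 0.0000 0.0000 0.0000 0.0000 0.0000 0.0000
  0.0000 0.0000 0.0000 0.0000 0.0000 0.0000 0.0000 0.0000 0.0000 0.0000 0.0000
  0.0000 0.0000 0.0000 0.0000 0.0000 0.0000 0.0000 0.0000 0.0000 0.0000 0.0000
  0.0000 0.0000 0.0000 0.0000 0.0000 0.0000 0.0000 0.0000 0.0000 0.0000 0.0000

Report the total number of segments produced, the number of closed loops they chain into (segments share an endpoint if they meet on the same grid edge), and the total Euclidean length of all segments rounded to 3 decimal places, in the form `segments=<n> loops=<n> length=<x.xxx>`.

segments=12 loops=2 length=9.802

cell (0,8): code 0100 → (0.427,9.000)–(1.000,8.200)
cell (0,9): code 1000 → (1.000,9.779)–(0.427,9.000)
cell (1,8): code 0110 → (1.000,8.200)–(2.000,8.376)
cell (1,9): code 1001 → (2.000,9.608)–(1.000,9.779)
cell (2,8): code 0010 → (2.000,8.376)–(2.414,9.000)
cell (2,9): code 0001 → (2.414,9.000)–(2.000,9.608)
cell (3,2): code 0100 → (3.609,3.000)–(4.000,2.271)
cell (3,3): code 1000 → (4.000,3.421)–(3.609,3.000)
cell (4,2): code 0110 → (4.000,2.271)–(5.000,2.533)
cell (4,3): code 1001 → (5.000,3.270)–(4.000,3.421)
cell (5,2): code 0010 → (5.000,2.533)–(5.242,3.000)
cell (5,3): code 0001 → (5.242,3.000)–(5.000,3.270)
total: 12 segments, chained into 2 closed loop(s), length Σ = 9.801556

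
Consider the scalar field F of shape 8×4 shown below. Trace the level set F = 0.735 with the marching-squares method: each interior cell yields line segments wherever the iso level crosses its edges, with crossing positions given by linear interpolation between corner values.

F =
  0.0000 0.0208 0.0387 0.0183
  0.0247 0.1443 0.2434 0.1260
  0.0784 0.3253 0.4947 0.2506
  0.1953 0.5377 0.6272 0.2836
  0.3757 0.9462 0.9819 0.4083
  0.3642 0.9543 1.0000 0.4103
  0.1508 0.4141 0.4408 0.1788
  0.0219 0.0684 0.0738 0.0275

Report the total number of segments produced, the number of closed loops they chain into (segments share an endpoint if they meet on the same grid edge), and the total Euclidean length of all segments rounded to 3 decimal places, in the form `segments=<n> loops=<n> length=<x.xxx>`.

cell (3,0): code 0100 → (3.483,1.000)–(4.000,0.630)
cell (3,1): code 1100 → (3.304,2.000)–(3.483,1.000)
cell (3,2): code 1000 → (4.000,2.430)–(3.304,2.000)
cell (4,0): code 0110 → (4.000,0.630)–(5.000,0.628)
cell (4,2): code 1001 → (5.000,2.449)–(4.000,2.430)
cell (5,0): code 0010 → (5.000,0.628)–(5.406,1.000)
cell (5,1): code 0011 → (5.406,1.000)–(5.474,2.000)
cell (5,2): code 0001 → (5.474,2.000)–(5.000,2.449)
total: 8 segments, chained into 1 closed loop(s), length Σ = 6.676154

segments=8 loops=1 length=6.676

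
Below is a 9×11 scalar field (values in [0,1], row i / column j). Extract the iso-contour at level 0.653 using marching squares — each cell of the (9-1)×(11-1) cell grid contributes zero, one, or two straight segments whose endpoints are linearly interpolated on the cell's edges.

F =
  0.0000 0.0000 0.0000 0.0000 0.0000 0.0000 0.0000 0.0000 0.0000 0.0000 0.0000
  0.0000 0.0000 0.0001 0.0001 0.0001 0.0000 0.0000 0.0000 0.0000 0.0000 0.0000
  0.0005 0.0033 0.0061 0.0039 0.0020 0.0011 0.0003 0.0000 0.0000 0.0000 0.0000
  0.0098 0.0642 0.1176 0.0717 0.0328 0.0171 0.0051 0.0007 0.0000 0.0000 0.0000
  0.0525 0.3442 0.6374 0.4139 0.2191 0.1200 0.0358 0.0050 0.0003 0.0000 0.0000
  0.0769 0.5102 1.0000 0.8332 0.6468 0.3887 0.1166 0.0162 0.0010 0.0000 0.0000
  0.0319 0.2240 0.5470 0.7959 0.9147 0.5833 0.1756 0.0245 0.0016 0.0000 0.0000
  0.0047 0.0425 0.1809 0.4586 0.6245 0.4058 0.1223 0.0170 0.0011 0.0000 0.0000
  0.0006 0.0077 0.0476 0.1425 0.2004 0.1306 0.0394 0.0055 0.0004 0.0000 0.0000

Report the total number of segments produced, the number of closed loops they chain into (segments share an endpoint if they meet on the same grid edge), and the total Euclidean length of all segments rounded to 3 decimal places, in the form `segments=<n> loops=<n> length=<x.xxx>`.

segments=10 loops=1 length=9.226

cell (4,1): code 0100 → (4.043,2.000)–(5.000,1.292)
cell (4,2): code 1100 → (4.570,3.000)–(4.043,2.000)
cell (4,3): code 1000 → (5.000,3.967)–(4.570,3.000)
cell (5,1): code 0010 → (5.000,1.292)–(5.766,2.000)
cell (5,2): code 0111 → (5.766,2.000)–(6.000,2.426)
cell (5,3): code 1101 → (5.023,4.000)–(5.000,3.967)
cell (5,4): code 1000 → (6.000,4.790)–(5.023,4.000)
cell (6,2): code 0010 → (6.000,2.426)–(6.424,3.000)
cell (6,3): code 0011 → (6.424,3.000)–(6.902,4.000)
cell (6,4): code 0001 → (6.902,4.000)–(6.000,4.790)
total: 10 segments, chained into 1 closed loop(s), length Σ = 9.225684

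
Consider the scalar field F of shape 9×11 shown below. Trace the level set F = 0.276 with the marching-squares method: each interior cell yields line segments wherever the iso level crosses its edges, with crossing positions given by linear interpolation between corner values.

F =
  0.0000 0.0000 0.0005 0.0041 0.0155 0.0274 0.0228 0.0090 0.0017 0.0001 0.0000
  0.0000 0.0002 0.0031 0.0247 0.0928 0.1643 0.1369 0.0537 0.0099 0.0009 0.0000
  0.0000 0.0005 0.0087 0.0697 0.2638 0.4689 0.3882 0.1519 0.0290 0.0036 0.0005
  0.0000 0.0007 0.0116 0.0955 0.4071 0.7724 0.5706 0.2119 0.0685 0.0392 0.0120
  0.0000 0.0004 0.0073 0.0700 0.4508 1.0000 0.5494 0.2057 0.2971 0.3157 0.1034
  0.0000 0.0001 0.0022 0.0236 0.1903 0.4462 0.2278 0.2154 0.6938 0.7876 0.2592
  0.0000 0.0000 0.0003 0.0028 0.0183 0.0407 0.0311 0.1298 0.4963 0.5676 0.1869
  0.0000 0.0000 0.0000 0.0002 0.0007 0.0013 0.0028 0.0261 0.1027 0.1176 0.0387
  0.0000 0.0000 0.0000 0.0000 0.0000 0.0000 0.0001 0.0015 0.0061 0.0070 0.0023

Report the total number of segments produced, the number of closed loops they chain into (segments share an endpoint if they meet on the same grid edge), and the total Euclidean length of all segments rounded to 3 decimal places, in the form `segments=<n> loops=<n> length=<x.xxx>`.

cell (1,4): code 0100 → (1.367,5.000)–(2.000,4.059)
cell (1,5): code 1100 → (1.554,6.000)–(1.367,5.000)
cell (1,6): code 1000 → (2.000,6.475)–(1.554,6.000)
cell (2,3): code 0100 → (2.085,4.000)–(3.000,3.579)
cell (2,4): code 1110 → (2.000,4.059)–(2.085,4.000)
cell (2,6): code 1001 → (3.000,6.821)–(2.000,6.475)
cell (3,3): code 0110 → (3.000,3.579)–(4.000,3.541)
cell (3,6): code 1001 → (4.000,6.795)–(3.000,6.821)
cell (3,7): code 0100 → (3.908,8.000)–(4.000,7.769)
cell (3,8): code 1100 → (3.856,9.000)–(3.908,8.000)
cell (3,9): code 1000 → (4.000,9.187)–(3.856,9.000)
cell (4,3): code 0010 → (4.000,3.541)–(4.671,4.000)
cell (4,4): code 0111 → (4.671,4.000)–(5.000,4.335)
cell (4,5): code 1011 → (5.000,5.779)–(4.850,6.000)
cell (4,6): code 0001 → (4.850,6.000)–(4.000,6.795)
cell (4,7): code 0110 → (4.000,7.769)–(5.000,7.127)
cell (4,9): code 1001 → (5.000,9.968)–(4.000,9.187)
cell (5,4): code 0010 → (5.000,4.335)–(5.420,5.000)
cell (5,5): code 0001 → (5.420,5.000)–(5.000,5.779)
cell (5,7): code 0110 → (5.000,7.127)–(6.000,7.399)
cell (5,9): code 1001 → (6.000,9.766)–(5.000,9.968)
cell (6,7): code 0010 → (6.000,7.399)–(6.560,8.000)
cell (6,8): code 0011 → (6.560,8.000)–(6.648,9.000)
cell (6,9): code 0001 → (6.648,9.000)–(6.000,9.766)
total: 24 segments, chained into 2 closed loop(s), length Σ = 20.186657

segments=24 loops=2 length=20.187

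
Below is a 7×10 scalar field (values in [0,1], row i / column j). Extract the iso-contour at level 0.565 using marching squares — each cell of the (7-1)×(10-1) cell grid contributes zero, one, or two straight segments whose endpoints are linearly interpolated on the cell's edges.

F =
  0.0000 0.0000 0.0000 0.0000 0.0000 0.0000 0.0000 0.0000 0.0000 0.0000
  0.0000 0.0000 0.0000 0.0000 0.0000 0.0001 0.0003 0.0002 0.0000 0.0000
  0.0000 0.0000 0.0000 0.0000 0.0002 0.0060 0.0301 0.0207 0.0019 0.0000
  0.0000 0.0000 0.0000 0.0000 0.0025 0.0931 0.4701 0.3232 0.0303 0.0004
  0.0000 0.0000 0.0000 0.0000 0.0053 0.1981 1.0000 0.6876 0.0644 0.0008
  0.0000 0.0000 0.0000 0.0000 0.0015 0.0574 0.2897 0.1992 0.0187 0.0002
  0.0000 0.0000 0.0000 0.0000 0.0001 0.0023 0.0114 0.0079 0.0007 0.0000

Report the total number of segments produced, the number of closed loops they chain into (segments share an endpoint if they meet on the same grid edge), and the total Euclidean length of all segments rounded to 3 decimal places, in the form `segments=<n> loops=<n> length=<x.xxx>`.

cell (3,5): code 0100 → (3.179,6.000)–(4.000,5.458)
cell (3,6): code 1100 → (3.664,7.000)–(3.179,6.000)
cell (3,7): code 1000 → (4.000,7.197)–(3.664,7.000)
cell (4,5): code 0010 → (4.000,5.458)–(4.612,6.000)
cell (4,6): code 0011 → (4.612,6.000)–(4.251,7.000)
cell (4,7): code 0001 → (4.251,7.000)–(4.000,7.197)
total: 6 segments, chained into 1 closed loop(s), length Σ = 4.685207

segments=6 loops=1 length=4.685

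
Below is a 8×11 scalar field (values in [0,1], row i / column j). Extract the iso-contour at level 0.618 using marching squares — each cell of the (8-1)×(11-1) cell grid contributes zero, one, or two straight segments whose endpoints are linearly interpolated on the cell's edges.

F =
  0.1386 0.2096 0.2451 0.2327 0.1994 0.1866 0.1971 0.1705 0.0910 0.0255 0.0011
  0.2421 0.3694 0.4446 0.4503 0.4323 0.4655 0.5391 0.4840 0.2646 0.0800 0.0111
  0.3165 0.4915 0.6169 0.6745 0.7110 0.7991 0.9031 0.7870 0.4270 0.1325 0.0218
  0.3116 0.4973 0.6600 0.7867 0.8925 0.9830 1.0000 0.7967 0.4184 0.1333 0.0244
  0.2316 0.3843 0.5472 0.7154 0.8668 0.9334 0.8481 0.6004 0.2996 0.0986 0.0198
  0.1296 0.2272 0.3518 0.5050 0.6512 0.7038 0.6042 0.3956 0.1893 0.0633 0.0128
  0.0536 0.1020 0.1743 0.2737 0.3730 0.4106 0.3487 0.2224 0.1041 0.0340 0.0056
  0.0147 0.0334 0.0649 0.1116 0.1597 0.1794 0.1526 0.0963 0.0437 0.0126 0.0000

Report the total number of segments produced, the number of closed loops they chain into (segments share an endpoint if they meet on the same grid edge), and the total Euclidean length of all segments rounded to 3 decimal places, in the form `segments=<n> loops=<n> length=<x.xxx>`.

segments=20 loops=1 length=15.547

cell (1,2): code 0100 → (1.748,3.000)–(2.000,2.019)
cell (1,3): code 1100 → (1.666,4.000)–(1.748,3.000)
cell (1,4): code 1100 → (1.457,5.000)–(1.666,4.000)
cell (1,5): code 1100 → (1.217,6.000)–(1.457,5.000)
cell (1,6): code 1100 → (1.442,7.000)–(1.217,6.000)
cell (1,7): code 1000 → (2.000,7.469)–(1.442,7.000)
cell (2,1): code 0100 → (2.026,2.000)–(3.000,1.742)
cell (2,2): code 1110 → (2.000,2.019)–(2.026,2.000)
cell (2,7): code 1001 → (3.000,7.472)–(2.000,7.469)
cell (3,1): code 0010 → (3.000,1.742)–(3.372,2.000)
cell (3,2): code 0111 → (3.372,2.000)–(4.000,2.421)
cell (3,6): code 1011 → (4.000,6.929)–(3.910,7.000)
cell (3,7): code 0001 → (3.910,7.000)–(3.000,7.472)
cell (4,2): code 0010 → (4.000,2.421)–(4.463,3.000)
cell (4,3): code 0111 → (4.463,3.000)–(5.000,3.773)
cell (4,5): code 1011 → (5.000,5.861)–(4.943,6.000)
cell (4,6): code 0001 → (4.943,6.000)–(4.000,6.929)
cell (5,3): code 0010 → (5.000,3.773)–(5.119,4.000)
cell (5,4): code 0011 → (5.119,4.000)–(5.293,5.000)
cell (5,5): code 0001 → (5.293,5.000)–(5.000,5.861)
total: 20 segments, chained into 1 closed loop(s), length Σ = 15.546579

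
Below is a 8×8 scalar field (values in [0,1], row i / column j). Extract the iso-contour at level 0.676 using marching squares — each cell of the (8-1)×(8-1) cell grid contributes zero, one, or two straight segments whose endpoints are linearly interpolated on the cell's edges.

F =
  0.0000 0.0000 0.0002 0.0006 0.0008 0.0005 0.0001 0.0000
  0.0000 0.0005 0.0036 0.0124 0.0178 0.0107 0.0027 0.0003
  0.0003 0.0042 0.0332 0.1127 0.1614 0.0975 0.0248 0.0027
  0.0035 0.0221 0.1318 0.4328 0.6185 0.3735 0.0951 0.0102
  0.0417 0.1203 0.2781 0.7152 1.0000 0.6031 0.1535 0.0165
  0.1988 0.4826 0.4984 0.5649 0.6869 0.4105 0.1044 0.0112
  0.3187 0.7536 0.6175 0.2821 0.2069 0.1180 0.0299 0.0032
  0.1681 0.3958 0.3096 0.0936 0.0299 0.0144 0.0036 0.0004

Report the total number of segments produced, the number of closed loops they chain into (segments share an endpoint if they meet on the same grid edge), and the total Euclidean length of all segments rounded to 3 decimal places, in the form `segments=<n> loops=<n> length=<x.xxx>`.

segments=12 loops=2 length=7.289

cell (3,2): code 0100 → (3.861,3.000)–(4.000,2.910)
cell (3,3): code 1100 → (3.151,4.000)–(3.861,3.000)
cell (3,4): code 1000 → (4.000,4.816)–(3.151,4.000)
cell (4,2): code 0010 → (4.000,2.910)–(4.261,3.000)
cell (4,3): code 0111 → (4.261,3.000)–(5.000,3.911)
cell (4,4): code 1001 → (5.000,4.039)–(4.000,4.816)
cell (5,0): code 0100 → (5.714,1.000)–(6.000,0.822)
cell (5,1): code 1000 → (6.000,1.570)–(5.714,1.000)
cell (5,3): code 0010 → (5.000,3.911)–(5.023,4.000)
cell (5,4): code 0001 → (5.023,4.000)–(5.000,4.039)
cell (6,0): code 0010 → (6.000,0.822)–(6.217,1.000)
cell (6,1): code 0001 → (6.217,1.000)–(6.000,1.570)
total: 12 segments, chained into 2 closed loop(s), length Σ = 7.288946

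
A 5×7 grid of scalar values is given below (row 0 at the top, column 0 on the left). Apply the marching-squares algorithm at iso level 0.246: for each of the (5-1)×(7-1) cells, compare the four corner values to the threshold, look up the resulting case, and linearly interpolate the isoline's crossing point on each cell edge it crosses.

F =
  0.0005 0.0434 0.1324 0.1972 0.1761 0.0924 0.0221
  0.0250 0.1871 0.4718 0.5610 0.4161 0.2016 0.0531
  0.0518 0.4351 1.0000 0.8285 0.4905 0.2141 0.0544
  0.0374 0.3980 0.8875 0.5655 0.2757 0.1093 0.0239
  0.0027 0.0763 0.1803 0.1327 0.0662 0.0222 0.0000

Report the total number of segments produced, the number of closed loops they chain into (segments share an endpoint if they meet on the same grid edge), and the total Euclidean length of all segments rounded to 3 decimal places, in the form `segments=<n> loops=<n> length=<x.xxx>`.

cell (0,1): code 0100 → (0.335,2.000)–(1.000,1.207)
cell (0,2): code 1100 → (0.134,3.000)–(0.335,2.000)
cell (0,3): code 1100 → (0.291,4.000)–(0.134,3.000)
cell (0,4): code 1000 → (1.000,4.793)–(0.291,4.000)
cell (1,0): code 0100 → (1.238,1.000)–(2.000,0.507)
cell (1,1): code 1110 → (1.000,1.207)–(1.238,1.000)
cell (1,4): code 1001 → (2.000,4.885)–(1.000,4.793)
cell (2,0): code 0110 → (2.000,0.507)–(3.000,0.578)
cell (2,4): code 1001 → (3.000,4.178)–(2.000,4.885)
cell (3,0): code 0010 → (3.000,0.578)–(3.472,1.000)
cell (3,1): code 0011 → (3.472,1.000)–(3.907,2.000)
cell (3,2): code 0011 → (3.907,2.000)–(3.738,3.000)
cell (3,3): code 0011 → (3.738,3.000)–(3.142,4.000)
cell (3,4): code 0001 → (3.142,4.000)–(3.000,4.178)
total: 14 segments, chained into 1 closed loop(s), length Σ = 12.715050

segments=14 loops=1 length=12.715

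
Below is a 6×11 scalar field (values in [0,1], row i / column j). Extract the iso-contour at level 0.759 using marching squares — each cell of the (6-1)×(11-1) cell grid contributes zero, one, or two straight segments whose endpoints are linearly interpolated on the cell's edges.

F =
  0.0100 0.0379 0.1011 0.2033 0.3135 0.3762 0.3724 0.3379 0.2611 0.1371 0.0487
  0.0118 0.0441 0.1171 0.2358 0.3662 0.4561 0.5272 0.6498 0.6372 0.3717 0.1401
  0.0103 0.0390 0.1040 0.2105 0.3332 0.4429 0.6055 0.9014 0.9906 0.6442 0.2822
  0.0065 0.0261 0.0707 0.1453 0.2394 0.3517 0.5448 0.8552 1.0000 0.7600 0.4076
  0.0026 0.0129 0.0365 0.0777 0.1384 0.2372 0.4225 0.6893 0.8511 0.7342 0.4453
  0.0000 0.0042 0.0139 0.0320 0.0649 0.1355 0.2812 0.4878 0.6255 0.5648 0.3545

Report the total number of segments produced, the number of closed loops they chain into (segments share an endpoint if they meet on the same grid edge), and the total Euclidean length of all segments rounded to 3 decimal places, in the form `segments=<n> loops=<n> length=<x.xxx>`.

cell (1,6): code 0100 → (1.434,7.000)–(2.000,6.519)
cell (1,7): code 1100 → (1.345,8.000)–(1.434,7.000)
cell (1,8): code 1000 → (2.000,8.669)–(1.345,8.000)
cell (2,6): code 0110 → (2.000,6.519)–(3.000,6.690)
cell (2,8): code 1101 → (2.991,9.000)–(2.000,8.669)
cell (2,9): code 1000 → (3.000,9.003)–(2.991,9.000)
cell (3,6): code 0010 → (3.000,6.690)–(3.580,7.000)
cell (3,7): code 0111 → (3.580,7.000)–(4.000,7.431)
cell (3,8): code 1011 → (4.000,8.788)–(3.039,9.000)
cell (3,9): code 0001 → (3.039,9.000)–(3.000,9.003)
cell (4,7): code 0010 → (4.000,7.431)–(4.408,8.000)
cell (4,8): code 0001 → (4.408,8.000)–(4.000,8.788)
total: 12 segments, chained into 1 closed loop(s), length Σ = 8.622355

segments=12 loops=1 length=8.622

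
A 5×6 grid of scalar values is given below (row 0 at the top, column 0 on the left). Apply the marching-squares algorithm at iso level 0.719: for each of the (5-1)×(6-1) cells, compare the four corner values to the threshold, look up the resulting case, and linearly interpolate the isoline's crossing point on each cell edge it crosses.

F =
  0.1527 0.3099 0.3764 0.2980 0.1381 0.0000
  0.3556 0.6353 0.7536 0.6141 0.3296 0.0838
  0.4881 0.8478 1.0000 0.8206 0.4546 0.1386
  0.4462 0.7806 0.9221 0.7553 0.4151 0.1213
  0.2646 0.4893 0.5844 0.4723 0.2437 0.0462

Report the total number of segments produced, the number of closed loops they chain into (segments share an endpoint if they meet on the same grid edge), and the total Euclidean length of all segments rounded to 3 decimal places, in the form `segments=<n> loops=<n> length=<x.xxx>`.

segments=12 loops=1 length=8.214

cell (0,1): code 0100 → (0.908,2.000)–(1.000,1.708)
cell (0,2): code 1000 → (1.000,2.248)–(0.908,2.000)
cell (1,0): code 0100 → (1.394,1.000)–(2.000,0.642)
cell (1,1): code 1110 → (1.000,1.708)–(1.394,1.000)
cell (1,2): code 1101 → (1.508,3.000)–(1.000,2.248)
cell (1,3): code 1000 → (2.000,3.278)–(1.508,3.000)
cell (2,0): code 0110 → (2.000,0.642)–(3.000,0.816)
cell (2,3): code 1001 → (3.000,3.107)–(2.000,3.278)
cell (3,0): code 0010 → (3.000,0.816)–(3.211,1.000)
cell (3,1): code 0011 → (3.211,1.000)–(3.601,2.000)
cell (3,2): code 0011 → (3.601,2.000)–(3.128,3.000)
cell (3,3): code 0001 → (3.128,3.000)–(3.000,3.107)
total: 12 segments, chained into 1 closed loop(s), length Σ = 8.213553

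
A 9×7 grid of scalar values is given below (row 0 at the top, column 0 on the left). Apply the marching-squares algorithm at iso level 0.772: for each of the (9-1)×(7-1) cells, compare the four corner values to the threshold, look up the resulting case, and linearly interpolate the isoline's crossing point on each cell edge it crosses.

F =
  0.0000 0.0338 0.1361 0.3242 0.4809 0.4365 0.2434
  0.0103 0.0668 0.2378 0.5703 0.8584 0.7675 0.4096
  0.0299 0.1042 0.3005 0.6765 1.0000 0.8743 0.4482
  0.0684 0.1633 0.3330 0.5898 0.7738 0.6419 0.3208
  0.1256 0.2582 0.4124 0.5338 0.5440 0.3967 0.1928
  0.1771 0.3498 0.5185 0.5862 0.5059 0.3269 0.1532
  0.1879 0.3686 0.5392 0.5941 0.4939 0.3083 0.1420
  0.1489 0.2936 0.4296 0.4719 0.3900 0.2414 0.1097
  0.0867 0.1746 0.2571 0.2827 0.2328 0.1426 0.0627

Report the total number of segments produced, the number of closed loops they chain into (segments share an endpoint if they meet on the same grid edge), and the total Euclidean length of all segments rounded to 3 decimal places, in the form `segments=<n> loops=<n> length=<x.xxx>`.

segments=10 loops=1 length=6.368

cell (0,3): code 0100 → (0.771,4.000)–(1.000,3.700)
cell (0,4): code 1000 → (1.000,4.950)–(0.771,4.000)
cell (1,3): code 0110 → (1.000,3.700)–(2.000,3.295)
cell (1,4): code 1101 → (1.042,5.000)–(1.000,4.950)
cell (1,5): code 1000 → (2.000,5.240)–(1.042,5.000)
cell (2,3): code 0110 → (2.000,3.295)–(3.000,3.990)
cell (2,4): code 1011 → (3.000,4.014)–(2.440,5.000)
cell (2,5): code 0001 → (2.440,5.000)–(2.000,5.240)
cell (3,3): code 0010 → (3.000,3.990)–(3.008,4.000)
cell (3,4): code 0001 → (3.008,4.000)–(3.000,4.014)
total: 10 segments, chained into 1 closed loop(s), length Σ = 6.367897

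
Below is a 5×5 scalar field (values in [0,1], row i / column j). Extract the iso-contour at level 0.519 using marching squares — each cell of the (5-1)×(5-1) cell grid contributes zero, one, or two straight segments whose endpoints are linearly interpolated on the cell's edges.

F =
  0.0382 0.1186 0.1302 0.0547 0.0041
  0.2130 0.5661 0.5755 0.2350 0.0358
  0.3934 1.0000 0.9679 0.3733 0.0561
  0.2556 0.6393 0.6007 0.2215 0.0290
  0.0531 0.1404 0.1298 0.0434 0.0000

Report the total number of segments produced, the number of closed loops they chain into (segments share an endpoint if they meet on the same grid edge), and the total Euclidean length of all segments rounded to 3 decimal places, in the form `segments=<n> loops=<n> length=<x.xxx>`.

cell (0,0): code 0100 → (0.895,1.000)–(1.000,0.867)
cell (0,1): code 1100 → (0.873,2.000)–(0.895,1.000)
cell (0,2): code 1000 → (1.000,2.166)–(0.873,2.000)
cell (1,0): code 0110 → (1.000,0.867)–(2.000,0.207)
cell (1,2): code 1001 → (2.000,2.755)–(1.000,2.166)
cell (2,0): code 0110 → (2.000,0.207)–(3.000,0.686)
cell (2,2): code 1001 → (3.000,2.215)–(2.000,2.755)
cell (3,0): code 0010 → (3.000,0.686)–(3.241,1.000)
cell (3,1): code 0011 → (3.241,1.000)–(3.173,2.000)
cell (3,2): code 0001 → (3.173,2.000)–(3.000,2.215)
total: 10 segments, chained into 1 closed loop(s), length Σ = 7.657207

segments=10 loops=1 length=7.657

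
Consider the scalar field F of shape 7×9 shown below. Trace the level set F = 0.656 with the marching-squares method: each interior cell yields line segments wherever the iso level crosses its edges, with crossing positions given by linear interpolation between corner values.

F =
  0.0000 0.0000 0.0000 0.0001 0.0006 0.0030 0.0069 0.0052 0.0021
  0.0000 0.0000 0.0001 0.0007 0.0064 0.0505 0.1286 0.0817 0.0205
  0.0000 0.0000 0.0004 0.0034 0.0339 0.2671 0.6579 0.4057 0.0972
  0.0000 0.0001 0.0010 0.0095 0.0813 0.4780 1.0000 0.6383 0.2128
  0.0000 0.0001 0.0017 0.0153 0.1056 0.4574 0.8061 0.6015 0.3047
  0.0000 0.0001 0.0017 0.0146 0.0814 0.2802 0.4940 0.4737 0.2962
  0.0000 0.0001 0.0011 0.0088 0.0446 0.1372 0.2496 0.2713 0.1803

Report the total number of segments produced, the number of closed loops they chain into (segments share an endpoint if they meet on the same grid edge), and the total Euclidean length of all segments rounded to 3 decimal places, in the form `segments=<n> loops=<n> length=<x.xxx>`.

cell (1,5): code 0100 → (1.996,6.000)–(2.000,5.995)
cell (1,6): code 1000 → (2.000,6.008)–(1.996,6.000)
cell (2,5): code 0110 → (2.000,5.995)–(3.000,5.341)
cell (2,6): code 1001 → (3.000,6.951)–(2.000,6.008)
cell (3,5): code 0110 → (3.000,5.341)–(4.000,5.570)
cell (3,6): code 1001 → (4.000,6.734)–(3.000,6.951)
cell (4,5): code 0010 → (4.000,5.570)–(4.481,6.000)
cell (4,6): code 0001 → (4.481,6.000)–(4.000,6.734)
total: 8 segments, chained into 1 closed loop(s), length Σ = 6.156006

segments=8 loops=1 length=6.156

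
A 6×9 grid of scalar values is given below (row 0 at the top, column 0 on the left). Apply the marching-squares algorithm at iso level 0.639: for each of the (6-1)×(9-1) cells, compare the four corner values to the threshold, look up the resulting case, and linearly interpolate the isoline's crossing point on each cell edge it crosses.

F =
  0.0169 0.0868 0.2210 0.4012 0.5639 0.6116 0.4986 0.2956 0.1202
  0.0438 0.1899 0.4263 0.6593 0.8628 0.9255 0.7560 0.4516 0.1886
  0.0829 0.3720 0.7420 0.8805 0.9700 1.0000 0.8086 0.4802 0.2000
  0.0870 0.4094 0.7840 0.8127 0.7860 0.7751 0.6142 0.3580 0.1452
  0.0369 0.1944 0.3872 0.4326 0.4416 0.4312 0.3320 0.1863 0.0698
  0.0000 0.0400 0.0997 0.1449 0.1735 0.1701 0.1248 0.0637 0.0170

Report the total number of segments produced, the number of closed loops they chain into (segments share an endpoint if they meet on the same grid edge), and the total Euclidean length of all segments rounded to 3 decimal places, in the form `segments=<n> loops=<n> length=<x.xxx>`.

segments=16 loops=1 length=13.293

cell (0,2): code 0100 → (0.921,3.000)–(1.000,2.913)
cell (0,3): code 1100 → (0.251,4.000)–(0.921,3.000)
cell (0,4): code 1100 → (0.087,5.000)–(0.251,4.000)
cell (0,5): code 1100 → (0.545,6.000)–(0.087,5.000)
cell (0,6): code 1000 → (1.000,6.384)–(0.545,6.000)
cell (1,1): code 0100 → (1.674,2.000)–(2.000,1.722)
cell (1,2): code 1110 → (1.000,2.913)–(1.674,2.000)
cell (1,6): code 1001 → (2.000,6.516)–(1.000,6.384)
cell (2,1): code 0110 → (2.000,1.722)–(3.000,1.613)
cell (2,5): code 1011 → (3.000,5.846)–(2.872,6.000)
cell (2,6): code 0001 → (2.872,6.000)–(2.000,6.516)
cell (3,1): code 0010 → (3.000,1.613)–(3.365,2.000)
cell (3,2): code 0011 → (3.365,2.000)–(3.457,3.000)
cell (3,3): code 0011 → (3.457,3.000)–(3.427,4.000)
cell (3,4): code 0011 → (3.427,4.000)–(3.396,5.000)
cell (3,5): code 0001 → (3.396,5.000)–(3.000,5.846)
total: 16 segments, chained into 1 closed loop(s), length Σ = 13.292966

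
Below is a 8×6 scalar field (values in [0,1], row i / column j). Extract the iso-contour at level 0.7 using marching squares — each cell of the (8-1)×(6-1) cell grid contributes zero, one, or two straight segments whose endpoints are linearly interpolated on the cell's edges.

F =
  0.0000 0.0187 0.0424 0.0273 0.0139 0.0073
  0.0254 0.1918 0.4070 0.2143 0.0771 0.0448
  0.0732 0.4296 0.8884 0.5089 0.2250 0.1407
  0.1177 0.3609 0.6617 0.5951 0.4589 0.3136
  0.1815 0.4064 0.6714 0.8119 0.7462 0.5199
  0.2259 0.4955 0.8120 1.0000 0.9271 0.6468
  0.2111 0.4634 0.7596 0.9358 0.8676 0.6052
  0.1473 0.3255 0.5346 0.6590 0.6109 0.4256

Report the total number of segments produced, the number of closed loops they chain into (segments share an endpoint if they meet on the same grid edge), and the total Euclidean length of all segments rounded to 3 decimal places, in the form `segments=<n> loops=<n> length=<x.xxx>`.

segments=16 loops=2 length=13.145

cell (1,1): code 0100 → (1.609,2.000)–(2.000,1.589)
cell (1,2): code 1000 → (2.000,2.496)–(1.609,2.000)
cell (2,1): code 0010 → (2.000,1.589)–(2.831,2.000)
cell (2,2): code 0001 → (2.831,2.000)–(2.000,2.496)
cell (3,2): code 0100 → (3.484,3.000)–(4.000,2.204)
cell (3,3): code 1100 → (3.839,4.000)–(3.484,3.000)
cell (3,4): code 1000 → (4.000,4.204)–(3.839,4.000)
cell (4,1): code 0100 → (4.203,2.000)–(5.000,1.646)
cell (4,2): code 1110 → (4.000,2.204)–(4.203,2.000)
cell (4,4): code 1001 → (5.000,4.810)–(4.000,4.204)
cell (5,1): code 0110 → (5.000,1.646)–(6.000,1.799)
cell (5,4): code 1001 → (6.000,4.639)–(5.000,4.810)
cell (6,1): code 0010 → (6.000,1.799)–(6.265,2.000)
cell (6,2): code 0011 → (6.265,2.000)–(6.852,3.000)
cell (6,3): code 0011 → (6.852,3.000)–(6.653,4.000)
cell (6,4): code 0001 → (6.653,4.000)–(6.000,4.639)
total: 16 segments, chained into 2 closed loop(s), length Σ = 13.144715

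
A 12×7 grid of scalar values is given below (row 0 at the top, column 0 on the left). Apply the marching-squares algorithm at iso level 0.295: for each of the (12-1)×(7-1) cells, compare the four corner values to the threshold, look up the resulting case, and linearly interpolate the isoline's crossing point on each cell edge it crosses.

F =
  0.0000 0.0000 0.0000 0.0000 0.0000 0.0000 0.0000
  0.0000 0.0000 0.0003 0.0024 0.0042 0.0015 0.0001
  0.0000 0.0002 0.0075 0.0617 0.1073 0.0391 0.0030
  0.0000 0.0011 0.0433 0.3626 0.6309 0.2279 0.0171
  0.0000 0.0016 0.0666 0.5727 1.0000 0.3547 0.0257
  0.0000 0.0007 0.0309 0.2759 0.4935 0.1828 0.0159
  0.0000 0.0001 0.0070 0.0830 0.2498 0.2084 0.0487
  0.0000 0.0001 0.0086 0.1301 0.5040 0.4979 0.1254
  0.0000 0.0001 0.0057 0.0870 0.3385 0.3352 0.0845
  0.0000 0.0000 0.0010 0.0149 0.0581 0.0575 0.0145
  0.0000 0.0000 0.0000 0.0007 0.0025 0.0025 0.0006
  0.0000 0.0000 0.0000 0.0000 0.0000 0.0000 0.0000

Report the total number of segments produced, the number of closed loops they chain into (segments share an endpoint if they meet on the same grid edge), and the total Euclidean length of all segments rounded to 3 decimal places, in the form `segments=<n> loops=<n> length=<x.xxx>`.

cell (2,2): code 0100 → (2.775,3.000)–(3.000,2.788)
cell (2,3): code 1100 → (2.358,4.000)–(2.775,3.000)
cell (2,4): code 1000 → (3.000,4.833)–(2.358,4.000)
cell (3,2): code 0110 → (3.000,2.788)–(4.000,2.451)
cell (3,4): code 1101 → (3.529,5.000)–(3.000,4.833)
cell (3,5): code 1000 → (4.000,5.181)–(3.529,5.000)
cell (4,2): code 0010 → (4.000,2.451)–(4.936,3.000)
cell (4,3): code 0111 → (4.936,3.000)–(5.000,3.088)
cell (4,4): code 1011 → (5.000,4.639)–(4.347,5.000)
cell (4,5): code 0001 → (4.347,5.000)–(4.000,5.181)
cell (5,3): code 0010 → (5.000,3.088)–(5.815,4.000)
cell (5,4): code 0001 → (5.815,4.000)–(5.000,4.639)
cell (6,3): code 0100 → (6.178,4.000)–(7.000,3.441)
cell (6,4): code 1100 → (6.299,5.000)–(6.178,4.000)
cell (6,5): code 1000 → (7.000,5.545)–(6.299,5.000)
cell (7,3): code 0110 → (7.000,3.441)–(8.000,3.827)
cell (7,5): code 1001 → (8.000,5.160)–(7.000,5.545)
cell (8,3): code 0010 → (8.000,3.827)–(8.155,4.000)
cell (8,4): code 0011 → (8.155,4.000)–(8.145,5.000)
cell (8,5): code 0001 → (8.145,5.000)–(8.000,5.160)
total: 20 segments, chained into 2 closed loop(s), length Σ = 15.628762

segments=20 loops=2 length=15.629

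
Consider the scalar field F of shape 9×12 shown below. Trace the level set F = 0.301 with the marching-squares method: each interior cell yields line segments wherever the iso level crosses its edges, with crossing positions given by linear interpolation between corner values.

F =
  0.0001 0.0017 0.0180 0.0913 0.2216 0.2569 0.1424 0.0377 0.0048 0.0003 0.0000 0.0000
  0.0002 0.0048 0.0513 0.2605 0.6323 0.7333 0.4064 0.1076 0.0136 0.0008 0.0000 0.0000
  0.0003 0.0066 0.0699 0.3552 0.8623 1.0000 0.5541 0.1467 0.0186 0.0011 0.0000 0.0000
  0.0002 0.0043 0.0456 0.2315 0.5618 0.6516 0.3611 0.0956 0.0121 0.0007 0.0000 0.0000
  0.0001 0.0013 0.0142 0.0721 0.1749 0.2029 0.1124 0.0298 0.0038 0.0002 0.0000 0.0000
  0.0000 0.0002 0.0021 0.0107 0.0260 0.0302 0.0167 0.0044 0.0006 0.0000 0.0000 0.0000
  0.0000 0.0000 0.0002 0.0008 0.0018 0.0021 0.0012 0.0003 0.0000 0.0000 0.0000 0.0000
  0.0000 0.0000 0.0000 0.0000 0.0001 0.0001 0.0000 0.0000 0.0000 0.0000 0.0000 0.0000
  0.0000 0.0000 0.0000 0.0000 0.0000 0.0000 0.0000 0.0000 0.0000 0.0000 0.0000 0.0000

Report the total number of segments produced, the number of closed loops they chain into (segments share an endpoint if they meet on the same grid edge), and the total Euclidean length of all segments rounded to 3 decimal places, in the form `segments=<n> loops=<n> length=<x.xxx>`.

cell (0,3): code 0100 → (0.193,4.000)–(1.000,3.109)
cell (0,4): code 1100 → (0.093,5.000)–(0.193,4.000)
cell (0,5): code 1100 → (0.601,6.000)–(0.093,5.000)
cell (0,6): code 1000 → (1.000,6.353)–(0.601,6.000)
cell (1,2): code 0100 → (1.428,3.000)–(2.000,2.810)
cell (1,3): code 1110 → (1.000,3.109)–(1.428,3.000)
cell (1,6): code 1001 → (2.000,6.621)–(1.000,6.353)
cell (2,2): code 0010 → (2.000,2.810)–(2.438,3.000)
cell (2,3): code 0111 → (2.438,3.000)–(3.000,3.210)
cell (2,6): code 1001 → (3.000,6.226)–(2.000,6.621)
cell (3,3): code 0010 → (3.000,3.210)–(3.674,4.000)
cell (3,4): code 0011 → (3.674,4.000)–(3.781,5.000)
cell (3,5): code 0011 → (3.781,5.000)–(3.242,6.000)
cell (3,6): code 0001 → (3.242,6.000)–(3.000,6.226)
total: 14 segments, chained into 1 closed loop(s), length Σ = 11.605339

segments=14 loops=1 length=11.605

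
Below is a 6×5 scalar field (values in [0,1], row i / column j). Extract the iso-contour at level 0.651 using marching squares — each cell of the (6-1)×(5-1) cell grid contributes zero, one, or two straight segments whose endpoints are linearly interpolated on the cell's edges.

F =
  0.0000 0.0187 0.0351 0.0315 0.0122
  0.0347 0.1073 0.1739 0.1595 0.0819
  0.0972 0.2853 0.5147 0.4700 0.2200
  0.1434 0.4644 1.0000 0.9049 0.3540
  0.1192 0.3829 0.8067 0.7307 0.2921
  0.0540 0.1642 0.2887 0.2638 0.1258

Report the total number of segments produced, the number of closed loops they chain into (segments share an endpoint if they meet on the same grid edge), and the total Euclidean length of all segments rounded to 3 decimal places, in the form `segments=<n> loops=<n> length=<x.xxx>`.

cell (2,1): code 0100 → (2.281,2.000)–(3.000,1.348)
cell (2,2): code 1100 → (2.416,3.000)–(2.281,2.000)
cell (2,3): code 1000 → (3.000,3.461)–(2.416,3.000)
cell (3,1): code 0110 → (3.000,1.348)–(4.000,1.633)
cell (3,3): code 1001 → (4.000,3.182)–(3.000,3.461)
cell (4,1): code 0010 → (4.000,1.633)–(4.301,2.000)
cell (4,2): code 0011 → (4.301,2.000)–(4.171,3.000)
cell (4,3): code 0001 → (4.171,3.000)–(4.000,3.182)
total: 8 segments, chained into 1 closed loop(s), length Σ = 6.533603

segments=8 loops=1 length=6.534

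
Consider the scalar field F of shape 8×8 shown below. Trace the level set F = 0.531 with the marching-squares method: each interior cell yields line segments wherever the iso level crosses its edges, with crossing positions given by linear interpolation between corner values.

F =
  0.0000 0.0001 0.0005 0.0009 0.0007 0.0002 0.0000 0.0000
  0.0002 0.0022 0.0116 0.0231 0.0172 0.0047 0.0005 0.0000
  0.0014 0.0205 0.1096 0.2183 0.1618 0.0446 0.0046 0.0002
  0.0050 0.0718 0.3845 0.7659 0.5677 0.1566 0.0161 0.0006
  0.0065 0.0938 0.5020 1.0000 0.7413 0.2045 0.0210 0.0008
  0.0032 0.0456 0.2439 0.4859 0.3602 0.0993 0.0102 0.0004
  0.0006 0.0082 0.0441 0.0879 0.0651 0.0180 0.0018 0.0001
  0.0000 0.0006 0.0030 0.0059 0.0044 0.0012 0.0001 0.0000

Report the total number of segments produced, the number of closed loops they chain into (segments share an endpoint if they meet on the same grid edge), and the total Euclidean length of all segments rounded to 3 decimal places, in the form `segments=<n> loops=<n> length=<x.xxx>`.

segments=8 loops=1 length=7.081

cell (2,2): code 0100 → (2.571,3.000)–(3.000,2.384)
cell (2,3): code 1100 → (2.910,4.000)–(2.571,3.000)
cell (2,4): code 1000 → (3.000,4.089)–(2.910,4.000)
cell (3,2): code 0110 → (3.000,2.384)–(4.000,2.058)
cell (3,4): code 1001 → (4.000,4.392)–(3.000,4.089)
cell (4,2): code 0010 → (4.000,2.058)–(4.912,3.000)
cell (4,3): code 0011 → (4.912,3.000)–(4.552,4.000)
cell (4,4): code 0001 → (4.552,4.000)–(4.000,4.392)
total: 8 segments, chained into 1 closed loop(s), length Σ = 7.080774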